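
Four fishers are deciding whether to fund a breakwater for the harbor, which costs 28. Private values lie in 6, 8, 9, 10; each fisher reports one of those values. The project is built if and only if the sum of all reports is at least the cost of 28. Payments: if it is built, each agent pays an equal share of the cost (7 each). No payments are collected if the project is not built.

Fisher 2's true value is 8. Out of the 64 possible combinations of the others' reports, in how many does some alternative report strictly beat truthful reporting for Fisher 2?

1

Others report (6, 6, 6): truth gives 0; report 10 gives 1 > 0. Violating.
Others report (6, 6, 8): truth gives 1; no alternative beats it.
Others report (6, 6, 9): truth gives 1; no alternative beats it.
(Checking all 64 profiles: 1 has a profitable deviation, 63 do not.)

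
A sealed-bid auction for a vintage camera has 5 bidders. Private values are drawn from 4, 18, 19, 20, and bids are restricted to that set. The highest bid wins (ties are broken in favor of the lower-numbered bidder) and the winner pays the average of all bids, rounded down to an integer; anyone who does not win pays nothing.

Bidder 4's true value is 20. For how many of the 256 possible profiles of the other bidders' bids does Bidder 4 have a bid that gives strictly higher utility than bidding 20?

Others bid (4, 4, 4, 4): truth gives 13; bid 18 gives 14 > 13. Violating.
Others bid (4, 4, 4, 18): truth gives 10; bid 18 gives 11 > 10. Violating.
Others bid (4, 4, 18, 4): truth gives 10; bid 19 gives 11 > 10. Violating.
Others bid (4, 4, 18, 19): truth gives 7; bid 19 gives 8 > 7. Violating.
Others bid (4, 4, 4, 19): truth gives 10; no alternative beats it.
Others bid (4, 4, 4, 20): truth gives 10; no alternative beats it.
(Checking all 256 profiles: 8 have a profitable deviation, 248 do not.)

8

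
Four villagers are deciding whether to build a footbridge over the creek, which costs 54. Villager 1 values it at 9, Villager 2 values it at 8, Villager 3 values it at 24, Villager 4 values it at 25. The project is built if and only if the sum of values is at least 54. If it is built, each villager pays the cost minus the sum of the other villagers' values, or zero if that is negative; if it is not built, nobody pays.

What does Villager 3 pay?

Total value 66 ≥ cost 54, so the project is built.
The other villagers' values sum to 42.
Cost minus that sum is 54 - 42 = 12.

12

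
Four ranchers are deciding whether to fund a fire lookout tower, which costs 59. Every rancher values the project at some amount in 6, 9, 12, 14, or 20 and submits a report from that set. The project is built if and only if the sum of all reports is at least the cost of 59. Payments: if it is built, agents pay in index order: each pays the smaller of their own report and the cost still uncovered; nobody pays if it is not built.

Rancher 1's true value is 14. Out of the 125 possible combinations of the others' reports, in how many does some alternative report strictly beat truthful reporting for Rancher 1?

13

Others report (9, 20, 20): truth gives 0; report 12 gives 2 > 0. Violating.
Others report (12, 20, 20): truth gives 0; report 9 gives 5 > 0. Violating.
Others report (14, 14, 20): truth gives 0; report 12 gives 2 > 0. Violating.
Others report (14, 20, 14): truth gives 0; report 12 gives 2 > 0. Violating.
Others report (6, 6, 6): truth gives 0; no alternative beats it.
Others report (6, 6, 9): truth gives 0; no alternative beats it.
(Checking all 125 profiles: 13 have a profitable deviation, 112 do not.)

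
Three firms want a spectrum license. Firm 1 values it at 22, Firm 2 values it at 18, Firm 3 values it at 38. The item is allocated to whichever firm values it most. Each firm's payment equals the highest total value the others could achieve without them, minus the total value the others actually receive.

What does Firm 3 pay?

Firm 3 has the highest value and receives the item.
Without Firm 3, the item would go to the next-highest value, 22, so the others could achieve 22.
With Firm 3 present and winning, the others receive nothing, so their total is 0.
Payment = 22 - 0 = 22.

22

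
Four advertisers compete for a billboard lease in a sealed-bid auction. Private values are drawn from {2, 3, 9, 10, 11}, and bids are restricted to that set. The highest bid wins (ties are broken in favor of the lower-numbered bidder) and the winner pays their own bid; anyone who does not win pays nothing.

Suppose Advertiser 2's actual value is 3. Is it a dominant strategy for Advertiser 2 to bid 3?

Yes

Check each profile of the others' bids and compare truth against every alternative bid.
Others bid (2, 2, 2): truth gives 0, best alternative gives 0.
Others bid (2, 2, 3): truth gives 0, best alternative gives 0.
Others bid (2, 2, 9): truth gives 0, best alternative gives 0.
Others bid (2, 2, 10): truth gives 0, best alternative gives 0.
Others bid (2, 2, 11): truth gives 0, best alternative gives 0.
Others bid (2, 3, 2): truth gives 0, best alternative gives 0.
(Remaining 119 profiles checked similarly; truth is weakly best in each.)
In every case the truthful bid is at least as good as any alternative, so it is a dominant strategy.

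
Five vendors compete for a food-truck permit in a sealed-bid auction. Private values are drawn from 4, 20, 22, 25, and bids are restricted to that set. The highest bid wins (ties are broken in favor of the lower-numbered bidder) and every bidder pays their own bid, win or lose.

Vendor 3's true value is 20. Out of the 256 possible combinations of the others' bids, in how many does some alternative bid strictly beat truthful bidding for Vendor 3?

Others bid (4, 4, 4, 22): truth gives -20; bid 22 gives -2 > -20. Violating.
Others bid (4, 4, 4, 25): truth gives -20; bid 4 gives -4 > -20. Violating.
Others bid (4, 4, 20, 22): truth gives -20; bid 22 gives -2 > -20. Violating.
Others bid (4, 4, 20, 25): truth gives -20; bid 4 gives -4 > -20. Violating.
Others bid (4, 4, 4, 4): truth gives 0; no alternative beats it.
Others bid (4, 4, 4, 20): truth gives 0; no alternative beats it.
(Checking all 256 profiles: 252 have a profitable deviation, 4 do not.)

252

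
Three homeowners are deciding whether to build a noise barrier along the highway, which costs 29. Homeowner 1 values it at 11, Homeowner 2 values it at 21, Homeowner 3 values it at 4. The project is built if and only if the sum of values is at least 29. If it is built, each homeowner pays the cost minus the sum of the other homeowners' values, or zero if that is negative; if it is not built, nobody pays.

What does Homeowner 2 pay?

14

Total value 36 ≥ cost 29, so the project is built.
The other homeowners' values sum to 15.
Cost minus that sum is 29 - 15 = 14.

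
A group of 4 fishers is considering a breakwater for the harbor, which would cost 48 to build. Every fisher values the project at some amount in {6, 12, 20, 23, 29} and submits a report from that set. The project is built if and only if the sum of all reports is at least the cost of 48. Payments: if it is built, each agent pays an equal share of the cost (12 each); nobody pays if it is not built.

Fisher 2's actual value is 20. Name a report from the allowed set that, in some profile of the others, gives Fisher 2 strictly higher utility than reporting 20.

Suppose Fisher 1 reports 6, Fisher 3 reports 6 and Fisher 4 reports 12.
Report 20: project not built, utility 0.
Report 29: project built, pays 12, utility 20 - 12 = 8.
So reporting 29 beats truth here (8 > 0).

29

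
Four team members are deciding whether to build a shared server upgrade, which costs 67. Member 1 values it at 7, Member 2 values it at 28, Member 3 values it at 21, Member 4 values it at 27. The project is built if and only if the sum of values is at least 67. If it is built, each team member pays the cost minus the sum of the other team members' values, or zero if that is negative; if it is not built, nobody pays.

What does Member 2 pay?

Total value 83 ≥ cost 67, so the project is built.
The other team members' values sum to 55.
Cost minus that sum is 67 - 55 = 12.

12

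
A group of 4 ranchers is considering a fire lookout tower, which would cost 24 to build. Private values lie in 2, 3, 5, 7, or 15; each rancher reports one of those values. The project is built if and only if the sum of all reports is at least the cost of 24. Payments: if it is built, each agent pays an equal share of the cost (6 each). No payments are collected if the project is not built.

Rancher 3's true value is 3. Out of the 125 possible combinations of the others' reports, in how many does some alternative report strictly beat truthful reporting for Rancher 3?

4

Others report (3, 3, 15): truth gives -3; report 2 gives 0 > -3. Violating.
Others report (3, 15, 3): truth gives -3; report 2 gives 0 > -3. Violating.
Others report (7, 7, 7): truth gives -3; report 2 gives 0 > -3. Violating.
Others report (15, 3, 3): truth gives -3; report 2 gives 0 > -3. Violating.
Others report (2, 2, 2): truth gives 0; no alternative beats it.
Others report (2, 2, 3): truth gives 0; no alternative beats it.
(Checking all 125 profiles: 4 have a profitable deviation, 121 do not.)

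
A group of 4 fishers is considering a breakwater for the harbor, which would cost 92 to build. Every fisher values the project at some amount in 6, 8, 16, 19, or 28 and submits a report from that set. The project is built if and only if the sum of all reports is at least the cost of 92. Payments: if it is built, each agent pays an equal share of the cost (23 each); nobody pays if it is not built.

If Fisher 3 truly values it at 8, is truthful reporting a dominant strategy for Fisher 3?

Consider the case where Fisher 1 reports 28, Fisher 2 reports 28 and Fisher 4 reports 28.
Truthful report 8: project built, pays 23, utility 8 - 23 = -15.
Report 6 instead: project not built, utility 0.
Since 0 > -15, reporting 6 is strictly better here, so truthful reporting is not dominant.

No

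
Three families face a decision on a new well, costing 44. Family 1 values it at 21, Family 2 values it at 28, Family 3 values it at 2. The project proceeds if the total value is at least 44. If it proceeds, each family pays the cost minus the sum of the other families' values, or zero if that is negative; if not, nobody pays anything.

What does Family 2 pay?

Total value 51 ≥ cost 44, so the project is built.
The other families' values sum to 23.
Cost minus that sum is 44 - 23 = 21.

21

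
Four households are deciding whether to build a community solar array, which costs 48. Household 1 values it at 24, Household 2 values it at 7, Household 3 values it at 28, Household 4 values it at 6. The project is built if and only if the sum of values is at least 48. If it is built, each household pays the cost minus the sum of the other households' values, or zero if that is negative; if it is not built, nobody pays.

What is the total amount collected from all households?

18

Total value 65 ≥ cost 48, so it is built.
Household 1: others sum to 41; max(0, 48 - 41) = 7.
Household 2: others sum to 58; max(0, 48 - 58) = 0.
Household 3: others sum to 37; max(0, 48 - 37) = 11.
Household 4: others sum to 59; max(0, 48 - 59) = 0.
Total collected = 7 + 0 + 11 + 0 = 18.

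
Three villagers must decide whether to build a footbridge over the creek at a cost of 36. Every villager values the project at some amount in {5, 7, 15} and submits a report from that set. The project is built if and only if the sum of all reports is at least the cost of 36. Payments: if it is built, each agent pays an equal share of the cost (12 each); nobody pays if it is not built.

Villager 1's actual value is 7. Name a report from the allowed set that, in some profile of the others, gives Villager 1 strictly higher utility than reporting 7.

Suppose Villager 2 reports 15 and Villager 3 reports 15.
Report 7: project built, pays 12, utility 7 - 12 = -5.
Report 5: project not built, utility 0.
So reporting 5 beats truth here (0 > -5).

5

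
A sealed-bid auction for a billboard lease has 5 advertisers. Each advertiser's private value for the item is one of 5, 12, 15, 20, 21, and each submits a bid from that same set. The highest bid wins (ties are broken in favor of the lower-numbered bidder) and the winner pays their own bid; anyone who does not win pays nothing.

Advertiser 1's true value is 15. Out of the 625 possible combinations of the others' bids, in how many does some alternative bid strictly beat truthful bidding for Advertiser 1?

Others bid (5, 5, 5, 5): truth gives 0; bid 5 gives 10 > 0. Violating.
Others bid (5, 5, 5, 12): truth gives 0; bid 12 gives 3 > 0. Violating.
Others bid (5, 5, 12, 5): truth gives 0; bid 12 gives 3 > 0. Violating.
Others bid (5, 5, 12, 12): truth gives 0; bid 12 gives 3 > 0. Violating.
Others bid (5, 5, 5, 15): truth gives 0; no alternative beats it.
Others bid (5, 5, 5, 20): truth gives 0; no alternative beats it.
(Checking all 625 profiles: 16 have a profitable deviation, 609 do not.)

16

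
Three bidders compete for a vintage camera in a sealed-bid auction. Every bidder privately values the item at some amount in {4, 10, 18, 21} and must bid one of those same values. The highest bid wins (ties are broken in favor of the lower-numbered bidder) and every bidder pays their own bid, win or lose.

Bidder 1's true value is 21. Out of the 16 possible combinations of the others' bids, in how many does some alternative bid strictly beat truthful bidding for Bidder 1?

Others bid (4, 4): truth gives 0; bid 4 gives 17 > 0. Violating.
Others bid (4, 10): truth gives 0; bid 10 gives 11 > 0. Violating.
Others bid (4, 18): truth gives 0; bid 18 gives 3 > 0. Violating.
Others bid (10, 4): truth gives 0; bid 10 gives 11 > 0. Violating.
Others bid (4, 21): truth gives 0; no alternative beats it.
Others bid (10, 21): truth gives 0; no alternative beats it.
(Checking all 16 profiles: 9 have a profitable deviation, 7 do not.)

9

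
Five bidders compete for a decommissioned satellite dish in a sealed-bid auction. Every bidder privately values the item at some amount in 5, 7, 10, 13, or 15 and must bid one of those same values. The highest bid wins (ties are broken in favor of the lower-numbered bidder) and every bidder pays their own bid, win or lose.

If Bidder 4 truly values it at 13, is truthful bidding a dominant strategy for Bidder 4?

No

Consider the case where Bidder 1 bids 5, Bidder 2 bids 5, Bidder 3 bids 5 and Bidder 5 bids 5.
Truthful bid 13: wins, pays 13, utility 13 - 13 = 0.
Bid 7 instead: wins, pays 7, utility 13 - 7 = 6.
Since 6 > 0, bidding 7 is strictly better here, so truthful bidding is not dominant.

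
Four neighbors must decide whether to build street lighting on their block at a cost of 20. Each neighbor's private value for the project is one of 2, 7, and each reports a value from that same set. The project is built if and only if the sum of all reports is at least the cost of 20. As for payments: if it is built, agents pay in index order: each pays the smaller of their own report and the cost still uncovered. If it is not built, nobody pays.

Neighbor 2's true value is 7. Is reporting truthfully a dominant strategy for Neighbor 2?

Consider the case where Neighbor 1 reports 7, Neighbor 3 reports 7 and Neighbor 4 reports 7.
Truthful report 7: project built, pays 7, utility 7 - 7 = 0.
Report 2 instead: project built, pays 2, utility 7 - 2 = 5.
Since 5 > 0, reporting 2 is strictly better here, so truthful reporting is not dominant.

No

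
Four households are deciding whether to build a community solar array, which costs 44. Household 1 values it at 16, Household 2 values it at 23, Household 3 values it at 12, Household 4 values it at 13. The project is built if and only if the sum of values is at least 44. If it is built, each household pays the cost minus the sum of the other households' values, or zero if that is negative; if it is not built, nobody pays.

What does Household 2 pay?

Total value 64 ≥ cost 44, so the project is built.
The other households' values sum to 41.
Cost minus that sum is 44 - 41 = 3.

3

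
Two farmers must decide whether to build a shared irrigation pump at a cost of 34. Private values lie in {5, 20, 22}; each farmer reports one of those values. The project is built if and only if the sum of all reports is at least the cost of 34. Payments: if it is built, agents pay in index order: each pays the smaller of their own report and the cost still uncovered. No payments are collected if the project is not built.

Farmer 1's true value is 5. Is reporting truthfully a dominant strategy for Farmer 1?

Check each profile of the others' reports and compare truth against every alternative report.
Others report (20): truth gives 0, best alternative gives -15.
Others report (22): truth gives 0, best alternative gives -15.
Others report (5): truth gives 0, best alternative gives 0.
In every case the truthful report is at least as good as any alternative, so it is a dominant strategy.

Yes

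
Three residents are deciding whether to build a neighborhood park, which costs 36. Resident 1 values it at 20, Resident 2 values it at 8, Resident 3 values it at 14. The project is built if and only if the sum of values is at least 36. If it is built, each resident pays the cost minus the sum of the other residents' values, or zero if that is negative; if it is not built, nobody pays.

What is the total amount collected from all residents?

Total value 42 ≥ cost 36, so it is built.
Resident 1: others sum to 22; max(0, 36 - 22) = 14.
Resident 2: others sum to 34; max(0, 36 - 34) = 2.
Resident 3: others sum to 28; max(0, 36 - 28) = 8.
Total collected = 14 + 2 + 8 = 24.

24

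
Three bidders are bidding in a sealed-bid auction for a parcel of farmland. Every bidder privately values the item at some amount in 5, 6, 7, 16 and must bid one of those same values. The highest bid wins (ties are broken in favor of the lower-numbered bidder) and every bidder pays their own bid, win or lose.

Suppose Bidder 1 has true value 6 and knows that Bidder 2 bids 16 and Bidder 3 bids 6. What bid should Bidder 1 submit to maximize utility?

5

Bid 5: loses but pays 5, utility -5.
Bid 6: loses but pays 6, utility -6.
Bid 7: loses but pays 7, utility -7.
Bid 16: wins, pays 16, utility 6 - 16 = -10.
The best choice is 5 with utility -5.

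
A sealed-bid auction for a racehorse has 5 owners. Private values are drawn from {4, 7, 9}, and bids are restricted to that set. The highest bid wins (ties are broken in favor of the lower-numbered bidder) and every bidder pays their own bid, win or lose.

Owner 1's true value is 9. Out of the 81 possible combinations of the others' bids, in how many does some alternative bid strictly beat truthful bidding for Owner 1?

Others bid (4, 4, 4, 4): truth gives 0; bid 4 gives 5 > 0. Violating.
Others bid (4, 4, 4, 7): truth gives 0; bid 7 gives 2 > 0. Violating.
Others bid (4, 4, 7, 4): truth gives 0; bid 7 gives 2 > 0. Violating.
Others bid (4, 4, 7, 7): truth gives 0; bid 7 gives 2 > 0. Violating.
Others bid (4, 4, 4, 9): truth gives 0; no alternative beats it.
Others bid (4, 4, 7, 9): truth gives 0; no alternative beats it.
(Checking all 81 profiles: 16 have a profitable deviation, 65 do not.)

16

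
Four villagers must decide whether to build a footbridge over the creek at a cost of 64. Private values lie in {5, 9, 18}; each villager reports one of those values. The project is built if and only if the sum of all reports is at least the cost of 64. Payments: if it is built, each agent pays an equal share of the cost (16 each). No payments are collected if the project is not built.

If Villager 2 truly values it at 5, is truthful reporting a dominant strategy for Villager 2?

Check each profile of the others' reports and compare truth against every alternative report.
Others report (5, 5, 5): truth gives 0, best alternative gives 0.
Others report (5, 5, 9): truth gives 0, best alternative gives 0.
Others report (5, 5, 18): truth gives 0, best alternative gives 0.
Others report (5, 9, 5): truth gives 0, best alternative gives 0.
Others report (5, 9, 9): truth gives 0, best alternative gives 0.
Others report (5, 9, 18): truth gives 0, best alternative gives 0.
(Remaining 21 profiles checked similarly; truth is weakly best in each.)
In every case the truthful report is at least as good as any alternative, so it is a dominant strategy.

Yes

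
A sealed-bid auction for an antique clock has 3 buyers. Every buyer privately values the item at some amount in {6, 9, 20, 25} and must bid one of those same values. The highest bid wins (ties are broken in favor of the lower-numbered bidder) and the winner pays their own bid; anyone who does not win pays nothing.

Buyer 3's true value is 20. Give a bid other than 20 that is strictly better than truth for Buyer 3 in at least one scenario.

Suppose Buyer 1 bids 6 and Buyer 2 bids 6.
Bid 20: wins, pays 20, utility 20 - 20 = 0.
Bid 9: wins, pays 9, utility 20 - 9 = 11.
So bidding 9 beats truth here (11 > 0).

9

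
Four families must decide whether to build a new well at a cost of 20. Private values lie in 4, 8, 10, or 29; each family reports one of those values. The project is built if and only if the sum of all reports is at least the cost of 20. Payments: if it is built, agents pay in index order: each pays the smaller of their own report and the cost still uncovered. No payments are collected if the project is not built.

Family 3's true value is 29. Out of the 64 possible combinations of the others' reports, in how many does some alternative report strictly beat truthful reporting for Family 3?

20

Others report (4, 4, 4): truth gives 17; report 8 gives 21 > 17. Violating.
Others report (4, 4, 8): truth gives 17; report 4 gives 25 > 17. Violating.
Others report (4, 4, 10): truth gives 17; report 4 gives 25 > 17. Violating.
Others report (4, 4, 29): truth gives 17; report 4 gives 25 > 17. Violating.
Others report (4, 29, 4): truth gives 29; no alternative beats it.
Others report (4, 29, 8): truth gives 29; no alternative beats it.
(Checking all 64 profiles: 20 have a profitable deviation, 44 do not.)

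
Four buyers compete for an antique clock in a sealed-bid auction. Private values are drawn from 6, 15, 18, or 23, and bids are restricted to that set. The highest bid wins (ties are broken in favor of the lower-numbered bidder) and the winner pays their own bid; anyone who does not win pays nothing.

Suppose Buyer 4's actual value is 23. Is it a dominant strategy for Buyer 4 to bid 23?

No

Consider the case where Buyer 1 bids 6, Buyer 2 bids 6 and Buyer 3 bids 6.
Truthful bid 23: wins, pays 23, utility 23 - 23 = 0.
Bid 15 instead: wins, pays 15, utility 23 - 15 = 8.
Since 8 > 0, bidding 15 is strictly better here, so truthful bidding is not dominant.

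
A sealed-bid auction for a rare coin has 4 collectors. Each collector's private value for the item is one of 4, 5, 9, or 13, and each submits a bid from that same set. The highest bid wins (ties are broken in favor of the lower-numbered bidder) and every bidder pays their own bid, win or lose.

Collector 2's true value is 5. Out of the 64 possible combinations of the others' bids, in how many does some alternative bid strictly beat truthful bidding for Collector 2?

60

Others bid (4, 4, 9): truth gives -5; bid 4 gives -4 > -5. Violating.
Others bid (4, 4, 13): truth gives -5; bid 4 gives -4 > -5. Violating.
Others bid (4, 5, 9): truth gives -5; bid 4 gives -4 > -5. Violating.
Others bid (4, 5, 13): truth gives -5; bid 4 gives -4 > -5. Violating.
Others bid (4, 4, 4): truth gives 0; no alternative beats it.
Others bid (4, 4, 5): truth gives 0; no alternative beats it.
(Checking all 64 profiles: 60 have a profitable deviation, 4 do not.)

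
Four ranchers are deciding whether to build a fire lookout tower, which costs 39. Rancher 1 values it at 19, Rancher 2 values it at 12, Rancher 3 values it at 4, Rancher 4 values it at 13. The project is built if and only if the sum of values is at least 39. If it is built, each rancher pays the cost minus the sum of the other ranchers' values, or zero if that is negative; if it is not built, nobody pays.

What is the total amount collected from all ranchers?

Total value 48 ≥ cost 39, so it is built.
Rancher 1: others sum to 29; max(0, 39 - 29) = 10.
Rancher 2: others sum to 36; max(0, 39 - 36) = 3.
Rancher 3: others sum to 44; max(0, 39 - 44) = 0.
Rancher 4: others sum to 35; max(0, 39 - 35) = 4.
Total collected = 10 + 3 + 0 + 4 = 17.

17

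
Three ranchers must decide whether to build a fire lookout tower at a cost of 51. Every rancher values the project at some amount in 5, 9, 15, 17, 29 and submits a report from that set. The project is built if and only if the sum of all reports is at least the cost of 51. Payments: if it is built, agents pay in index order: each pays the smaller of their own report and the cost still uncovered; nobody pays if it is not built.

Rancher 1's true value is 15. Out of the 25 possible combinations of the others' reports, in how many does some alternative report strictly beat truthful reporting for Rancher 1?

5

Others report (15, 29): truth gives 0; report 9 gives 6 > 0. Violating.
Others report (17, 29): truth gives 0; report 5 gives 10 > 0. Violating.
Others report (29, 15): truth gives 0; report 9 gives 6 > 0. Violating.
Others report (29, 17): truth gives 0; report 5 gives 10 > 0. Violating.
Others report (5, 5): truth gives 0; no alternative beats it.
Others report (5, 9): truth gives 0; no alternative beats it.
(Checking all 25 profiles: 5 have a profitable deviation, 20 do not.)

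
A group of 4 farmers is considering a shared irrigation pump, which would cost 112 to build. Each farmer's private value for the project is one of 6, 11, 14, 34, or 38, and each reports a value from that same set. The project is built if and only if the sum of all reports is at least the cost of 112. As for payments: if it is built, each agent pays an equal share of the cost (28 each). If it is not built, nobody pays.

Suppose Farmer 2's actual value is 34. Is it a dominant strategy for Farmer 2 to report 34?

Consider the case where Farmer 1 reports 6, Farmer 3 reports 34 and Farmer 4 reports 34.
Truthful report 34: project not built, utility 0.
Report 38 instead: project built, pays 28, utility 34 - 28 = 6.
Since 6 > 0, reporting 38 is strictly better here, so truthful reporting is not dominant.

No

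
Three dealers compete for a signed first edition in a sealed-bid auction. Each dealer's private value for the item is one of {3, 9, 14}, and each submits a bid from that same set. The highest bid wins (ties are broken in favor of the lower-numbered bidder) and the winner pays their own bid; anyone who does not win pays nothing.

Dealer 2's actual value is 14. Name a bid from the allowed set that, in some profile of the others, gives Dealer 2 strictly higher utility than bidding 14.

9

Suppose Dealer 1 bids 3 and Dealer 3 bids 3.
Bid 14: wins, pays 14, utility 14 - 14 = 0.
Bid 9: wins, pays 9, utility 14 - 9 = 5.
So bidding 9 beats truth here (5 > 0).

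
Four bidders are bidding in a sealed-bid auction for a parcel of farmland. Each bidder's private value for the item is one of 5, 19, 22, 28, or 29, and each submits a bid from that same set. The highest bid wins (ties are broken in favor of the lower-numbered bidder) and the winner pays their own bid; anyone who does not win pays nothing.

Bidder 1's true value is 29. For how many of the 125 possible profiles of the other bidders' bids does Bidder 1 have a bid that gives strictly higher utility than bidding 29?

64

Others bid (5, 5, 5): truth gives 0; bid 5 gives 24 > 0. Violating.
Others bid (5, 5, 19): truth gives 0; bid 19 gives 10 > 0. Violating.
Others bid (5, 5, 22): truth gives 0; bid 22 gives 7 > 0. Violating.
Others bid (5, 5, 28): truth gives 0; bid 28 gives 1 > 0. Violating.
Others bid (5, 5, 29): truth gives 0; no alternative beats it.
Others bid (5, 19, 29): truth gives 0; no alternative beats it.
(Checking all 125 profiles: 64 have a profitable deviation, 61 do not.)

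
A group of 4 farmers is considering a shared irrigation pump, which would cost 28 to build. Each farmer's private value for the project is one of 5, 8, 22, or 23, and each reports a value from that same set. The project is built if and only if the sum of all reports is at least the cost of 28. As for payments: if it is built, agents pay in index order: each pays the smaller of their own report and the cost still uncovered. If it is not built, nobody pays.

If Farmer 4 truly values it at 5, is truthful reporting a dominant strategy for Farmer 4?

Check each profile of the others' reports and compare truth against every alternative report.
Others report (5, 8, 8): truth gives 0, best alternative gives -2.
Others report (8, 5, 8): truth gives 0, best alternative gives -2.
Others report (8, 8, 5): truth gives 0, best alternative gives -2.
Others report (5, 5, 22): truth gives 5, best alternative gives 5.
Others report (5, 5, 23): truth gives 5, best alternative gives 5.
Others report (5, 8, 22): truth gives 5, best alternative gives 5.
(Remaining 58 profiles checked similarly; truth is weakly best in each.)
In every case the truthful report is at least as good as any alternative, so it is a dominant strategy.

Yes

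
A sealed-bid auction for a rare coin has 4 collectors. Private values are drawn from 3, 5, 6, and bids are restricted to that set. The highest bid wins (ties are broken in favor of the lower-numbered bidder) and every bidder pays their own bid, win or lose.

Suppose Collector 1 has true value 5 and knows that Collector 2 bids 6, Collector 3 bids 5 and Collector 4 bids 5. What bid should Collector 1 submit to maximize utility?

Bid 3: loses but pays 3, utility -3.
Bid 5: loses but pays 5, utility -5.
Bid 6: wins, pays 6, utility 5 - 6 = -1.
The best choice is 6 with utility -1.

6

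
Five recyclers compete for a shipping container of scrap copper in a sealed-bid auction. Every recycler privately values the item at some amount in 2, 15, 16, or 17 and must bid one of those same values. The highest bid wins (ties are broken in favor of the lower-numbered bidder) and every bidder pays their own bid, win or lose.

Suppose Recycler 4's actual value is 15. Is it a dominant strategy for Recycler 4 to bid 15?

Consider the case where Recycler 1 bids 2, Recycler 2 bids 2, Recycler 3 bids 2 and Recycler 5 bids 16.
Truthful bid 15: loses but pays 15, utility -15.
Bid 2 instead: loses but pays 2, utility -2.
Since -2 > -15, bidding 2 is strictly better here, so truthful bidding is not dominant.

No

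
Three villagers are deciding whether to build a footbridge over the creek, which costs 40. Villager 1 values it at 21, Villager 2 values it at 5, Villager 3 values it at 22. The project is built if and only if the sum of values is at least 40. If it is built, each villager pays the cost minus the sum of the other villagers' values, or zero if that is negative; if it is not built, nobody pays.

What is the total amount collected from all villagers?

Total value 48 ≥ cost 40, so it is built.
Villager 1: others sum to 27; max(0, 40 - 27) = 13.
Villager 2: others sum to 43; max(0, 40 - 43) = 0.
Villager 3: others sum to 26; max(0, 40 - 26) = 14.
Total collected = 13 + 0 + 14 = 27.

27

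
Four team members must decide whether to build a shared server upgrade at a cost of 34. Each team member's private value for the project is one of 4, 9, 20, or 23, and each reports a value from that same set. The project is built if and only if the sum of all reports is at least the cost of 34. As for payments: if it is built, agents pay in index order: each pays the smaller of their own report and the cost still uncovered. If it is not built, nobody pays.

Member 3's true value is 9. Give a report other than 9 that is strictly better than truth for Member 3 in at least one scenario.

4

Suppose Member 1 reports 4, Member 2 reports 4 and Member 4 reports 23.
Report 9: project built, pays 9, utility 9 - 9 = 0.
Report 4: project built, pays 4, utility 9 - 4 = 5.
So reporting 4 beats truth here (5 > 0).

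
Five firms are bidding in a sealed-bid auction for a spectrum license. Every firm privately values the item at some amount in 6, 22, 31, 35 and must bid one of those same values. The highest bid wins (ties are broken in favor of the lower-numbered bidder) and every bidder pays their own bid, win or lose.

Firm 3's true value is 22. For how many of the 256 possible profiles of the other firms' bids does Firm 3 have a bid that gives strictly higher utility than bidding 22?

Others bid (6, 6, 6, 31): truth gives -22; bid 6 gives -6 > -22. Violating.
Others bid (6, 6, 6, 35): truth gives -22; bid 6 gives -6 > -22. Violating.
Others bid (6, 6, 22, 31): truth gives -22; bid 6 gives -6 > -22. Violating.
Others bid (6, 6, 22, 35): truth gives -22; bid 6 gives -6 > -22. Violating.
Others bid (6, 6, 6, 6): truth gives 0; no alternative beats it.
Others bid (6, 6, 6, 22): truth gives 0; no alternative beats it.
(Checking all 256 profiles: 252 have a profitable deviation, 4 do not.)

252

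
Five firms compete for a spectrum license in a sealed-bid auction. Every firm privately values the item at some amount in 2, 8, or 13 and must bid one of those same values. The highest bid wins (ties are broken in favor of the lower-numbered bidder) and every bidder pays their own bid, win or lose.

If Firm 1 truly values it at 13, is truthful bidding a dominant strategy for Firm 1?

Consider the case where Firm 2 bids 2, Firm 3 bids 2, Firm 4 bids 2 and Firm 5 bids 2.
Truthful bid 13: wins, pays 13, utility 13 - 13 = 0.
Bid 2 instead: wins, pays 2, utility 13 - 2 = 11.
Since 11 > 0, bidding 2 is strictly better here, so truthful bidding is not dominant.

No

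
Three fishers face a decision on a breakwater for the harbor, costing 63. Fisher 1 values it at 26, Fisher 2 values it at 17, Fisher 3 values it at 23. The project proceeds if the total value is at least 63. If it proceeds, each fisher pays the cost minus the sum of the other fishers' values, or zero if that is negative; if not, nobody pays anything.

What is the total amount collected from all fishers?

Total value 66 ≥ cost 63, so it is built.
Fisher 1: others sum to 40; max(0, 63 - 40) = 23.
Fisher 2: others sum to 49; max(0, 63 - 49) = 14.
Fisher 3: others sum to 43; max(0, 63 - 43) = 20.
Total collected = 23 + 14 + 20 = 57.

57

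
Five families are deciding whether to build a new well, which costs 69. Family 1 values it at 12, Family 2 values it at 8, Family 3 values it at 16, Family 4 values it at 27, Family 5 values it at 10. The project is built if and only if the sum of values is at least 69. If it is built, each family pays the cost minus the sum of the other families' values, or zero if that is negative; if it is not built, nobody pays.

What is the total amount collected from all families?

Total value 73 ≥ cost 69, so it is built.
Family 1: others sum to 61; max(0, 69 - 61) = 8.
Family 2: others sum to 65; max(0, 69 - 65) = 4.
Family 3: others sum to 57; max(0, 69 - 57) = 12.
Family 4: others sum to 46; max(0, 69 - 46) = 23.
Family 5: others sum to 63; max(0, 69 - 63) = 6.
Total collected = 8 + 4 + 12 + 23 + 6 = 53.

53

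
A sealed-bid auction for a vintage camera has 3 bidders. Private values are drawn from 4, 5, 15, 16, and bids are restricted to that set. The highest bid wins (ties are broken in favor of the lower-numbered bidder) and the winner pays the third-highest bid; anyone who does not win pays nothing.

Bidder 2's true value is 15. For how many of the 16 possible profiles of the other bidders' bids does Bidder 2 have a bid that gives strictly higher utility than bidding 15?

4

Others bid (4, 16): truth gives 0; bid 16 gives 11 > 0. Violating.
Others bid (5, 16): truth gives 0; bid 16 gives 10 > 0. Violating.
Others bid (15, 4): truth gives 0; bid 16 gives 11 > 0. Violating.
Others bid (15, 5): truth gives 0; bid 16 gives 10 > 0. Violating.
Others bid (4, 4): truth gives 11; no alternative beats it.
Others bid (4, 5): truth gives 11; no alternative beats it.
(Checking all 16 profiles: 4 have a profitable deviation, 12 do not.)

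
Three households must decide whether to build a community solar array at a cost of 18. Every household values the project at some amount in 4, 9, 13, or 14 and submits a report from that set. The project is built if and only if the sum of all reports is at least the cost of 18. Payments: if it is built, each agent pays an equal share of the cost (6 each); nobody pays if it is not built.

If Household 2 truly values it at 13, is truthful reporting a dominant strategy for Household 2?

Yes

Check each profile of the others' reports and compare truth against every alternative report.
Others report (4, 4): truth gives 7, best alternative gives 7.
Others report (4, 9): truth gives 7, best alternative gives 7.
Others report (4, 13): truth gives 7, best alternative gives 7.
Others report (4, 14): truth gives 7, best alternative gives 7.
Others report (9, 4): truth gives 7, best alternative gives 7.
Others report (9, 9): truth gives 7, best alternative gives 7.
(Remaining 10 profiles checked similarly; truth is weakly best in each.)
In every case the truthful report is at least as good as any alternative, so it is a dominant strategy.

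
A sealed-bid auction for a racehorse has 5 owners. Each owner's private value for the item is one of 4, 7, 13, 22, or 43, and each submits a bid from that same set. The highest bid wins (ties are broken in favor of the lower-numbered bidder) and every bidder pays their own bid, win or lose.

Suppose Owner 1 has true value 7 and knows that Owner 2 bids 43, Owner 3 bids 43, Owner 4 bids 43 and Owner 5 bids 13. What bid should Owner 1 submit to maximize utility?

4

Bid 4: loses but pays 4, utility -4.
Bid 7: loses but pays 7, utility -7.
Bid 13: loses but pays 13, utility -13.
Bid 22: loses but pays 22, utility -22.
Bid 43: wins, pays 43, utility 7 - 43 = -36.
The best choice is 4 with utility -4.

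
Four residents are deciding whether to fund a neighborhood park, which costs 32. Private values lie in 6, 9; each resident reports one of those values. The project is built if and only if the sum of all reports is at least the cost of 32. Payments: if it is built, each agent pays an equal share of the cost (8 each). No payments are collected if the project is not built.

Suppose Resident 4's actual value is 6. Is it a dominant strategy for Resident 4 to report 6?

Yes

Check each profile of the others' reports and compare truth against every alternative report.
Others report (6, 9, 9): truth gives 0, best alternative gives -2.
Others report (9, 6, 9): truth gives 0, best alternative gives -2.
Others report (9, 9, 6): truth gives 0, best alternative gives -2.
Others report (9, 9, 9): truth gives -2, best alternative gives -2.
Others report (6, 6, 6): truth gives 0, best alternative gives 0.
Others report (6, 6, 9): truth gives 0, best alternative gives 0.
(Remaining 2 profiles checked similarly; truth is weakly best in each.)
In every case the truthful report is at least as good as any alternative, so it is a dominant strategy.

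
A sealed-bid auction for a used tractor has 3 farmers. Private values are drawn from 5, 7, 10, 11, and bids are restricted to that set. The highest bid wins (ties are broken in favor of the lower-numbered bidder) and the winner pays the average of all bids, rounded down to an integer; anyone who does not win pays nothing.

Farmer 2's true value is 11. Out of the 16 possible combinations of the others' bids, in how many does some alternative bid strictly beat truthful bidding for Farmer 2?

Others bid (5, 5): truth gives 4; bid 7 gives 6 > 4. Violating.
Others bid (5, 7): truth gives 4; bid 7 gives 5 > 4. Violating.
Others bid (5, 10): truth gives 3; no alternative beats it.
Others bid (5, 11): truth gives 2; no alternative beats it.
(Checking all 16 profiles: 2 have a profitable deviation, 14 do not.)

2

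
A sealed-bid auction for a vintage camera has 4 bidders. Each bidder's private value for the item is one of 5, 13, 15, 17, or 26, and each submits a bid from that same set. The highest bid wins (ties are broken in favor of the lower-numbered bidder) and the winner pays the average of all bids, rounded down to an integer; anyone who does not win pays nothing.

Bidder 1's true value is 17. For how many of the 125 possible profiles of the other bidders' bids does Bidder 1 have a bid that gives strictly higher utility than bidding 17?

17

Others bid (5, 5, 5): truth gives 9; bid 5 gives 12 > 9. Violating.
Others bid (5, 5, 13): truth gives 7; bid 13 gives 8 > 7. Violating.
Others bid (5, 5, 26): truth gives 0; bid 26 gives 2 > 0. Violating.
Others bid (5, 13, 5): truth gives 7; bid 13 gives 8 > 7. Violating.
Others bid (5, 5, 15): truth gives 7; no alternative beats it.
Others bid (5, 5, 17): truth gives 6; no alternative beats it.
(Checking all 125 profiles: 17 have a profitable deviation, 108 do not.)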